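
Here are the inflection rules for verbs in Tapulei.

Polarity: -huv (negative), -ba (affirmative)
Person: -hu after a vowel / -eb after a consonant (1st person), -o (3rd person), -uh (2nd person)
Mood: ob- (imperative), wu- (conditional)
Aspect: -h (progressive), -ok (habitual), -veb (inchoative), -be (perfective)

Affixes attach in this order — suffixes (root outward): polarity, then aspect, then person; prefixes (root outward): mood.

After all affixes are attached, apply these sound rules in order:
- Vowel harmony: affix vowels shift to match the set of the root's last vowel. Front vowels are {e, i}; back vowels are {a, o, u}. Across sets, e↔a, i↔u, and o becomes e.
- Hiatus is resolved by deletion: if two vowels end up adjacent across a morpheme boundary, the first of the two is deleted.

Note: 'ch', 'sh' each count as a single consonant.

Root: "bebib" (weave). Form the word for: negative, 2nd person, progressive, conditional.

Attach polarity negative -huv → bebibhuv.
Attach aspect progressive -h → bebibhuvh.
Attach mood conditional wu- → wubebibhuvh.
Attach person 2nd person -uh → wubebibhuvhuh.
Apply vowel harmony: wubebibhuvhuh → wibebibhivhih.
Vowel deletion: no change.

wibebibhivhih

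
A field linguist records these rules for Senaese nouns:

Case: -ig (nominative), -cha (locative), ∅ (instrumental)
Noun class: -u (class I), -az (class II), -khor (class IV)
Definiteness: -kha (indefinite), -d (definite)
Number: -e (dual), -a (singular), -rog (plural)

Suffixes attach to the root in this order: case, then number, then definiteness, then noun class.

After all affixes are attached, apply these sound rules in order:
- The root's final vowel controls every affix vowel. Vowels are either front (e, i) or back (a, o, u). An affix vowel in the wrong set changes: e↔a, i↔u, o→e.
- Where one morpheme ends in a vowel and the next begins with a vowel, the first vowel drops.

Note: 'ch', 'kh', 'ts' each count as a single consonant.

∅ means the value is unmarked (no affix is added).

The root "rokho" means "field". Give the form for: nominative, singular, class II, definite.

rokhugadaz

Attach case nominative -ig → rokhoig.
Attach number singular -a → rokhoiga.
Attach definiteness definite -d → rokhoigad.
Attach noun class class II -az → rokhoigadaz.
Apply vowel harmony: rokhoigadaz → rokhougadaz.
Apply vowel deletion: rokhougadaz → rokhugadaz.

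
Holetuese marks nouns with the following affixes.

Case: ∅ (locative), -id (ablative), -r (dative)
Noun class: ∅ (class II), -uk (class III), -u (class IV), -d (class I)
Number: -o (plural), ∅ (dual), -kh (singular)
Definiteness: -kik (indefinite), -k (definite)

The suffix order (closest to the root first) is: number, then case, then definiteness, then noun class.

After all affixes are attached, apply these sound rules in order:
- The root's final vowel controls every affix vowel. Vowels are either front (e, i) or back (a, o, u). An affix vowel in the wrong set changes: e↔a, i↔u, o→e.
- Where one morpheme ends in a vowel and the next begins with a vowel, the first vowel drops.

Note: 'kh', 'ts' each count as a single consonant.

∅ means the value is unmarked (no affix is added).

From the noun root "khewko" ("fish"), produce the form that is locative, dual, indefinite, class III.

khewkokukuk

number = dual: zero marking, form stays khewko.
case = locative: zero marking, form stays khewko.
Attach definiteness indefinite -kik → khewkokik.
Attach noun class class III -uk → khewkokikuk.
Apply vowel harmony: khewkokikuk → khewkokukuk.
Vowel deletion: no change.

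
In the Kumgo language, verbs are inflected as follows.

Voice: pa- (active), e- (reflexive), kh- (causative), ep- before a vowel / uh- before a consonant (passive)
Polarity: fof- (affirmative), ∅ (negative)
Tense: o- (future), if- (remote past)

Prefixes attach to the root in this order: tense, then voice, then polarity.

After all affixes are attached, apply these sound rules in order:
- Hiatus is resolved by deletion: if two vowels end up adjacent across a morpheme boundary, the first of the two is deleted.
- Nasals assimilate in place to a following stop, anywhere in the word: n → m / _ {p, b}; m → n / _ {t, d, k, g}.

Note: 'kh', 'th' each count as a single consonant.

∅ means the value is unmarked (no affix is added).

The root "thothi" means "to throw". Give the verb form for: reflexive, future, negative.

Attach tense future o- → othothi.
Attach voice reflexive e- → eothothi.
polarity = negative: zero marking, form stays eothothi.
Apply vowel deletion: eothothi → othothi.
Nasal assimilation: no change.

othothi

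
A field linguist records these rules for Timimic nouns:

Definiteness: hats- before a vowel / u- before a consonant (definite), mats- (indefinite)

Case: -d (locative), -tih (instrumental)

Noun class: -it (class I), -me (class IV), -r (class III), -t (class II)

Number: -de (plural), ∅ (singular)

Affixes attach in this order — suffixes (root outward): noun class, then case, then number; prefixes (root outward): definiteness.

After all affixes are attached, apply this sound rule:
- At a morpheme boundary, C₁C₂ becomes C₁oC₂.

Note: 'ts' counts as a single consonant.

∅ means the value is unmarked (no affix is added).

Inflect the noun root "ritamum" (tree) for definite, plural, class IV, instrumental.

uritamumometihode

Attach noun class class IV -me → ritamumme.
Attach case instrumental -tih → ritamummetih.
Attach definiteness definite u- (before consonant 'r') → uritamummetih.
Attach number plural -de → uritamummetihde.
Apply epenthesis: uritamummetihde → uritamumometihode.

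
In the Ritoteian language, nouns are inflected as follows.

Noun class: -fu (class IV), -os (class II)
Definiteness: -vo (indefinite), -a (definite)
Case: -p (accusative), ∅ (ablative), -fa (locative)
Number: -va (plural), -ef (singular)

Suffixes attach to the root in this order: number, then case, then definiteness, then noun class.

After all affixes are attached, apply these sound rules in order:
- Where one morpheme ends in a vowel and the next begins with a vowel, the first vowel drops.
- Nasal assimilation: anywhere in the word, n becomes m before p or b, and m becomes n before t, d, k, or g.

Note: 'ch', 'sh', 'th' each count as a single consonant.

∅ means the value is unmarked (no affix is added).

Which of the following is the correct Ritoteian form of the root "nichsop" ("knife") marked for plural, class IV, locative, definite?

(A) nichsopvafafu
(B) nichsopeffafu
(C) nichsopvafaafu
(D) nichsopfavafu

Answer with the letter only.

Attach number plural -va → nichsopva.
Attach case locative -fa → nichsopvafa.
Attach definiteness definite -a → nichsopvafaa.
Attach noun class class IV -fu → nichsopvafaafu.
Apply vowel deletion: nichsopvafaafu → nichsopvafafu.
Nasal assimilation: no change.
So the correct form is nichsopvafafu, option (A).
(B) nichsopeffafu is wrong: it uses singular instead of plural for number.
(C) nichsopvafaafu is wrong: it fails to apply the sound rule(s).
(D) nichsopfavafu is wrong: it has the affixes in the wrong order.

A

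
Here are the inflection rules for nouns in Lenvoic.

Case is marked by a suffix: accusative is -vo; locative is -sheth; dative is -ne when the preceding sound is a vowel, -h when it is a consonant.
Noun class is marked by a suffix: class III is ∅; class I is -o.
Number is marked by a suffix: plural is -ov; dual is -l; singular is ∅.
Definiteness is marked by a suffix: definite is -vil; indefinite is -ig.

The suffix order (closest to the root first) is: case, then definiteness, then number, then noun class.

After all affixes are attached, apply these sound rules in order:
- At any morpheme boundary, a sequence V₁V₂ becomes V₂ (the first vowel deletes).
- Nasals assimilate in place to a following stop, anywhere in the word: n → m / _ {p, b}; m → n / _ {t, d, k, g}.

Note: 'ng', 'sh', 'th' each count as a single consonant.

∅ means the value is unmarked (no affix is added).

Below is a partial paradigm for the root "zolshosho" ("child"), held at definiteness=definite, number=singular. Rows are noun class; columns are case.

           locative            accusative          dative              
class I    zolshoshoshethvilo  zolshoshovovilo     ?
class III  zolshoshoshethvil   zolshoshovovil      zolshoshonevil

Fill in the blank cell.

zolshoshonevilo

Attach case dative -ne (after vowel 'o') → zolshoshone.
Attach definiteness definite -vil → zolshoshonevil.
number = singular: zero marking, form stays zolshoshonevil.
Attach noun class class I -o → zolshoshonevilo.
Vowel deletion: no change.
Nasal assimilation: no change.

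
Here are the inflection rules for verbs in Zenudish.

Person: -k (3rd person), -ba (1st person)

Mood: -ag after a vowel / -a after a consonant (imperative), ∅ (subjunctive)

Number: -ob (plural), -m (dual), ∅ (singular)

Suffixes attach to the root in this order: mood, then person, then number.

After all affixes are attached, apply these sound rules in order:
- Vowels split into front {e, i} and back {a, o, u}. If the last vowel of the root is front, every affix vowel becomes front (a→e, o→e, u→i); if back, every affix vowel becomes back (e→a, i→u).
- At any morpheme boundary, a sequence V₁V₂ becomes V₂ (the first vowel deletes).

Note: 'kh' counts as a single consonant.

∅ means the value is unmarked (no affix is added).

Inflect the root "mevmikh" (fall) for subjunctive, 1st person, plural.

mood = subjunctive: zero marking, form stays mevmikh.
Attach person 1st person -ba → mevmikhba.
Attach number plural -ob → mevmikhbaob.
Apply vowel harmony: mevmikhbaob → mevmikhbeeb.
Apply vowel deletion: mevmikhbeeb → mevmikhbeb.

mevmikhbeb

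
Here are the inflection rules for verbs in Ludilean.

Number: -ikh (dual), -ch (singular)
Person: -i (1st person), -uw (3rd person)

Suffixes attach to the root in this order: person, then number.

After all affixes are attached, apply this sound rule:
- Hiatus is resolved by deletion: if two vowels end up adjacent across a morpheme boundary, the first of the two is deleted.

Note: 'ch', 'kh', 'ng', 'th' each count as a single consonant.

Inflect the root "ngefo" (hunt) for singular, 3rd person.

ngefuwch

Attach person 3rd person -uw → ngefouw.
Attach number singular -ch → ngefouwch.
Apply vowel deletion: ngefouwch → ngefuwch.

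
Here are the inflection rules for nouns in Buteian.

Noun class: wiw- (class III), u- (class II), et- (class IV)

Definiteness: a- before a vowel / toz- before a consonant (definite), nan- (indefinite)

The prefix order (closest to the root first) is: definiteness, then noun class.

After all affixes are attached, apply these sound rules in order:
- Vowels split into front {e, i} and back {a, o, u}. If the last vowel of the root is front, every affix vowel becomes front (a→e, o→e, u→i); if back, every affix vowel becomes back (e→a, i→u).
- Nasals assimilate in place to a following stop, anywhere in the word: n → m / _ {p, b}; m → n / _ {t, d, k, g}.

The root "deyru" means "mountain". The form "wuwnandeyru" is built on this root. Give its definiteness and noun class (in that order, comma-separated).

Segment: wiw-nan-deyru.
definiteness: nan- → indefinite.
noun class: wiw- → class III.

indefinite, class III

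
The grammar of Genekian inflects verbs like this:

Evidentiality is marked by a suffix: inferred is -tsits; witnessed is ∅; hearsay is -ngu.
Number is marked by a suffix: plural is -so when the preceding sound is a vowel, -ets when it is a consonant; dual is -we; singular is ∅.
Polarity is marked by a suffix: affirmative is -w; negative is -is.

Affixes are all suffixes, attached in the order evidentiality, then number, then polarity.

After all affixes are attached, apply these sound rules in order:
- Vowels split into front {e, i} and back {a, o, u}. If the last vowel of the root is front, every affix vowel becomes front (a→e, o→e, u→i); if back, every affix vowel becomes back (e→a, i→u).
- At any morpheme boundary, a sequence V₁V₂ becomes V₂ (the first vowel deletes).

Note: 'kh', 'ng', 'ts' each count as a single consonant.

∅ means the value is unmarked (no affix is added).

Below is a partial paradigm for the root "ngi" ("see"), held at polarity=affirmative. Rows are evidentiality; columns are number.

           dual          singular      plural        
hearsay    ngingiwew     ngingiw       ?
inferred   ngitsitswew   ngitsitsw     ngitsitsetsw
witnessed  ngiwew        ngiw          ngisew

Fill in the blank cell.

Attach evidentiality hearsay -ngu → ngingu.
Attach number plural -so (after vowel 'u') → nginguso.
Attach polarity affirmative -w → ngingusow.
Apply vowel harmony: ngingusow → ngingisew.
Vowel deletion: no change.

ngingisew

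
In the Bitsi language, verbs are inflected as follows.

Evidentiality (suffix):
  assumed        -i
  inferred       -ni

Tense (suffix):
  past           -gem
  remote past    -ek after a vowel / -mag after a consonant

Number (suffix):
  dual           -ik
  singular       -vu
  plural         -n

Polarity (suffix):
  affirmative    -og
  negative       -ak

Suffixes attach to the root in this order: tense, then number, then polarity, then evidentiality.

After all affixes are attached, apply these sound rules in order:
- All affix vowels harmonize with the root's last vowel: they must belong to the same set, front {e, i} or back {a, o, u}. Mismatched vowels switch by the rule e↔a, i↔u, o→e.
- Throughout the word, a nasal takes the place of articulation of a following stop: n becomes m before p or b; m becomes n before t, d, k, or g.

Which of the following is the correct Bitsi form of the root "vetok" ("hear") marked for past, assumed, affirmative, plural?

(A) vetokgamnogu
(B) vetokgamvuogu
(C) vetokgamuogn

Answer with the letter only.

Attach tense past -gem → vetokgem.
Attach number plural -n → vetokgemn.
Attach polarity affirmative -og → vetokgemnog.
Attach evidentiality assumed -i → vetokgemnogi.
Apply vowel harmony: vetokgemnogi → vetokgamnogu.
Nasal assimilation: no change.
So the correct form is vetokgamnogu, option (A).
(C) vetokgamuogn is wrong: it has the affixes in the wrong order.
(B) vetokgamvuogu is wrong: it uses singular instead of plural for number.

A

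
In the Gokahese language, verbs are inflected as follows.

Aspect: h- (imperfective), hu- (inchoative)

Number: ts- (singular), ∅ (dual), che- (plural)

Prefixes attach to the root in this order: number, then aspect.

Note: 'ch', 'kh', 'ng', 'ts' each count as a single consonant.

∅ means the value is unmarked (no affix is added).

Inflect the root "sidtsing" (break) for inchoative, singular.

Attach number singular ts- → tssidtsing.
Attach aspect inchoative hu- → hutssidtsing.

hutssidtsing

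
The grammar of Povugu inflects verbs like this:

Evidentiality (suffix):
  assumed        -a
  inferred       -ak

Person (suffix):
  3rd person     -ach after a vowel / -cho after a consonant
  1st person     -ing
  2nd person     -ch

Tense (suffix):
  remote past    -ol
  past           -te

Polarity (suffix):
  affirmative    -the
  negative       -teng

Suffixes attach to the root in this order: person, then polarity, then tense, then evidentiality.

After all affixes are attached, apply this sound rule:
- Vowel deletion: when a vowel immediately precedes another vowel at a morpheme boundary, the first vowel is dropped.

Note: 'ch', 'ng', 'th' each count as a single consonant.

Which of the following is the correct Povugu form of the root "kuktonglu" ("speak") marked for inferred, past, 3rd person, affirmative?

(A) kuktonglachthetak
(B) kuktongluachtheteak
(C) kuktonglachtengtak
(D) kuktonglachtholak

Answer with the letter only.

A

Attach person 3rd person -ach (after vowel 'u') → kuktongluach.
Attach polarity affirmative -the → kuktongluachthe.
Attach tense past -te → kuktongluachthete.
Attach evidentiality inferred -ak → kuktongluachtheteak.
Apply vowel deletion: kuktongluachtheteak → kuktonglachthetak.
So the correct form is kuktonglachthetak, option (A).
(B) kuktongluachtheteak is wrong: it fails to apply the sound rule(s).
(C) kuktonglachtengtak is wrong: it uses negative instead of affirmative for polarity.
(D) kuktonglachtholak is wrong: it uses remote past instead of past for tense.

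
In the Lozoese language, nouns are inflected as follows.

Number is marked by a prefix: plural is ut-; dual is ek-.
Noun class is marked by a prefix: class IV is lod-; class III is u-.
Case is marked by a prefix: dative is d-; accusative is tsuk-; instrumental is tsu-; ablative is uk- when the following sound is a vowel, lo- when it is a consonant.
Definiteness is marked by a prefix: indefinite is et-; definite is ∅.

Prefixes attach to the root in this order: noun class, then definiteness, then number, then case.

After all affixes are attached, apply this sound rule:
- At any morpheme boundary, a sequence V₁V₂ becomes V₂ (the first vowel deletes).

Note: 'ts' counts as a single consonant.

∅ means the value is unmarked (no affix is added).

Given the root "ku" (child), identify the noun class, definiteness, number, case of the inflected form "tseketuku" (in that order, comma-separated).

Segment: tsu-ek-et-u-ku.
noun class: u- → class III.
definiteness: et- → indefinite.
number: ek- → dual.
case: tsu- → instrumental.

class III, indefinite, dual, instrumental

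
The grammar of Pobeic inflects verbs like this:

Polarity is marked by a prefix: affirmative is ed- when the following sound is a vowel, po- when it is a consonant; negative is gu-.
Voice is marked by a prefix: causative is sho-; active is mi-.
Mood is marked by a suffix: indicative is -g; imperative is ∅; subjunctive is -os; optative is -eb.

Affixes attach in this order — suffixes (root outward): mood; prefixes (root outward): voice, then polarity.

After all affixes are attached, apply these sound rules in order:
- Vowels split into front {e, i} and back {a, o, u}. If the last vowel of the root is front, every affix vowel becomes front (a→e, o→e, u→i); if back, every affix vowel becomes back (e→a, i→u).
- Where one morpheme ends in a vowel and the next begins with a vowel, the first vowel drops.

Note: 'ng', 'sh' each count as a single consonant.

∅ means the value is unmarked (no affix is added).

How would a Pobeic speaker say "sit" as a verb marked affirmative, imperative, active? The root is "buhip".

pemibuhip

mood = imperative: zero marking, form stays buhip.
Attach voice active mi- → mibuhip.
Attach polarity affirmative po- (before consonant 'm') → pomibuhip.
Apply vowel harmony: pomibuhip → pemibuhip.
Vowel deletion: no change.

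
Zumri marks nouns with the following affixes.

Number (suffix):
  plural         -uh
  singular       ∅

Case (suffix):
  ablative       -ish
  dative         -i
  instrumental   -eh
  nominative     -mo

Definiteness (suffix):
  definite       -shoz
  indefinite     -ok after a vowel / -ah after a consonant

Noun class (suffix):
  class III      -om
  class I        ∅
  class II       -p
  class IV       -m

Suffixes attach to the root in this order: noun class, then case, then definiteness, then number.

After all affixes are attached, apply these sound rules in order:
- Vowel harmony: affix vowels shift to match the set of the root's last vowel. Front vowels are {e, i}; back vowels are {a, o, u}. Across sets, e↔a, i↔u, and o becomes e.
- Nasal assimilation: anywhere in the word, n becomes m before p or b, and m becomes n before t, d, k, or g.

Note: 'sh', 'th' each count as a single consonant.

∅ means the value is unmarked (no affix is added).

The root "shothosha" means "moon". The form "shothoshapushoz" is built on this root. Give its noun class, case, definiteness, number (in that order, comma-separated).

Segment: shothosha-p-i-shoz.
noun class: -p → class II.
case: -i → dative.
definiteness: -shoz → definite.
number: ∅ → singular.

class II, dative, definite, singular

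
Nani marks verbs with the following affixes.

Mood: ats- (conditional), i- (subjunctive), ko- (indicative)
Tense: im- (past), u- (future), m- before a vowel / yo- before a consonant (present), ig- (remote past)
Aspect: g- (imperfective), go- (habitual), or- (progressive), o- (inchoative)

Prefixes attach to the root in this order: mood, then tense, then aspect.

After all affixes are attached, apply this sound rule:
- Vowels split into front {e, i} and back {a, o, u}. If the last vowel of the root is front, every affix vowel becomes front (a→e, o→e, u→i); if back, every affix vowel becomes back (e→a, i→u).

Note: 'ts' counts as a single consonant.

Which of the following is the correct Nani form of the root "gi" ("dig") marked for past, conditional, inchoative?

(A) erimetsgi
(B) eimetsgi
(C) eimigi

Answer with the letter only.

Attach mood conditional ats- → atsgi.
Attach tense past im- → imatsgi.
Attach aspect inchoative o- → oimatsgi.
Apply vowel harmony: oimatsgi → eimetsgi.
So the correct form is eimetsgi, option (B).
(C) eimigi is wrong: it uses subjunctive instead of conditional for mood.
(A) erimetsgi is wrong: it uses progressive instead of inchoative for aspect.

B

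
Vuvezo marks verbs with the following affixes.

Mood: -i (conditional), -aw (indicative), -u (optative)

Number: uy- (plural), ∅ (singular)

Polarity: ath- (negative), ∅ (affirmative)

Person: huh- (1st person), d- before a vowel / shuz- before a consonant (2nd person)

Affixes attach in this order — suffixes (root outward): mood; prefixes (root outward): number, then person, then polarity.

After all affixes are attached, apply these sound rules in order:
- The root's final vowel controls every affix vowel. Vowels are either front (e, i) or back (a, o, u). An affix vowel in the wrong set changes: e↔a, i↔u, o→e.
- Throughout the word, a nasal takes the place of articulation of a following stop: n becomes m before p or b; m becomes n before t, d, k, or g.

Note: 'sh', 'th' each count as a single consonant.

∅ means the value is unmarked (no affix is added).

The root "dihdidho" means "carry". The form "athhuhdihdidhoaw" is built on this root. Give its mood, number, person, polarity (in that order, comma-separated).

Segment: ath-huh-dihdidho-aw.
mood: -aw → indicative.
number: ∅ → singular.
person: huh- → 1st person.
polarity: ath- → negative.

indicative, singular, 1st person, negative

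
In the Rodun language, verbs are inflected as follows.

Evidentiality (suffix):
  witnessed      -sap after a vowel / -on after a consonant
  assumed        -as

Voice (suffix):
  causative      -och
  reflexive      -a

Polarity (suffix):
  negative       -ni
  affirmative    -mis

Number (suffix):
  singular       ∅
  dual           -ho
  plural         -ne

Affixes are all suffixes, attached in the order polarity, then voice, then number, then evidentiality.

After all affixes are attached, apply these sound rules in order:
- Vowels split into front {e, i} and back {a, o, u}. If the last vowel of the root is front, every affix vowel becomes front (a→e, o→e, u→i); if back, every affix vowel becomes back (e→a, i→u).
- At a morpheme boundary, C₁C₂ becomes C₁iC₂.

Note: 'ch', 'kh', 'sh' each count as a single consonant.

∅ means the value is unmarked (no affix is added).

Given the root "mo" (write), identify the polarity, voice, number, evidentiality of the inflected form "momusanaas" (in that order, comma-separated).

affirmative, reflexive, plural, assumed

Segment: mo-mis-a-ne-as.
polarity: -mis → affirmative.
voice: -a → reflexive.
number: -ne → plural.
evidentiality: -as → assumed.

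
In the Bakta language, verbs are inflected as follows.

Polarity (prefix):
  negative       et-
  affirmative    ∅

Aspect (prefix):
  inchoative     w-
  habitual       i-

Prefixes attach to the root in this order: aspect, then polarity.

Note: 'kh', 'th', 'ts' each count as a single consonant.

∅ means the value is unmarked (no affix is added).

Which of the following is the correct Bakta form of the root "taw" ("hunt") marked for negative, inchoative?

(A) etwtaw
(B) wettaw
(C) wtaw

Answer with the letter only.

A

Attach aspect inchoative w- → wtaw.
Attach polarity negative et- → etwtaw.
So the correct form is etwtaw, option (A).
(C) wtaw is wrong: it uses affirmative instead of negative for polarity.
(B) wettaw is wrong: it has the affixes in the wrong order.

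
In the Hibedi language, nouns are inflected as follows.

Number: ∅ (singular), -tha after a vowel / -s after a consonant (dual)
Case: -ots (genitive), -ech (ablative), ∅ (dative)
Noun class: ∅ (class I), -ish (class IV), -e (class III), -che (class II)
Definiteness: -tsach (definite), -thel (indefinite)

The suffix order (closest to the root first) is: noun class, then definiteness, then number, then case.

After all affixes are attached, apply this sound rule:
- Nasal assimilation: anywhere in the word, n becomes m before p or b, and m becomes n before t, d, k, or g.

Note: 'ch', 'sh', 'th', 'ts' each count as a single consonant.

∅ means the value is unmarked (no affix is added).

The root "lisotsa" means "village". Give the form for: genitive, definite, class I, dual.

noun class = class I: zero marking, form stays lisotsa.
Attach definiteness definite -tsach → lisotsatsach.
Attach number dual -s (after consonant 'ch') → lisotsatsachs.
Attach case genitive -ots → lisotsatsachsots.
Nasal assimilation: no change.

lisotsatsachsots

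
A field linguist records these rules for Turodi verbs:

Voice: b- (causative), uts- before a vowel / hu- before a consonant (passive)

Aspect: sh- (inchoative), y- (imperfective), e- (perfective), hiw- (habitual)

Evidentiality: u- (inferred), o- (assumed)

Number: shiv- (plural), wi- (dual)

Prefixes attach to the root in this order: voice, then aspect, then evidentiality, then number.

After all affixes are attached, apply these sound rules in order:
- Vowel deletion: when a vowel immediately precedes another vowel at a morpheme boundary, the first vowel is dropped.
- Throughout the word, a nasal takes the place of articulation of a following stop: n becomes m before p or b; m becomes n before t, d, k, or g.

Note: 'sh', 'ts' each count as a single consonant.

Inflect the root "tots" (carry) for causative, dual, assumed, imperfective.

woybtots

Attach voice causative b- → btots.
Attach aspect imperfective y- → ybtots.
Attach evidentiality assumed o- → oybtots.
Attach number dual wi- → wioybtots.
Apply vowel deletion: wioybtots → woybtots.
Nasal assimilation: no change.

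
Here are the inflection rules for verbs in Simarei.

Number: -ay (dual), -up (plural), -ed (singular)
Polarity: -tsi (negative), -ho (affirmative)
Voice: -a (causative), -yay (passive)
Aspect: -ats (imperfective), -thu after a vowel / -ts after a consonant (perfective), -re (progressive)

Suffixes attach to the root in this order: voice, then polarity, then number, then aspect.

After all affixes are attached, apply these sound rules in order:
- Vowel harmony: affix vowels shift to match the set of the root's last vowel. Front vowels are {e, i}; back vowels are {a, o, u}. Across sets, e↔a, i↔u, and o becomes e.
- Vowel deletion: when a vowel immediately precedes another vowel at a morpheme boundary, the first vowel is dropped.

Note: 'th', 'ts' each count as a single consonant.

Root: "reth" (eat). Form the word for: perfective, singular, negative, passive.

rethyeytsedts

Attach voice passive -yay → rethyay.
Attach polarity negative -tsi → rethyaytsi.
Attach number singular -ed → rethyaytsied.
Attach aspect perfective -ts (after consonant 'd') → rethyaytsiedts.
Apply vowel harmony: rethyaytsiedts → rethyeytsiedts.
Apply vowel deletion: rethyeytsiedts → rethyeytsedts.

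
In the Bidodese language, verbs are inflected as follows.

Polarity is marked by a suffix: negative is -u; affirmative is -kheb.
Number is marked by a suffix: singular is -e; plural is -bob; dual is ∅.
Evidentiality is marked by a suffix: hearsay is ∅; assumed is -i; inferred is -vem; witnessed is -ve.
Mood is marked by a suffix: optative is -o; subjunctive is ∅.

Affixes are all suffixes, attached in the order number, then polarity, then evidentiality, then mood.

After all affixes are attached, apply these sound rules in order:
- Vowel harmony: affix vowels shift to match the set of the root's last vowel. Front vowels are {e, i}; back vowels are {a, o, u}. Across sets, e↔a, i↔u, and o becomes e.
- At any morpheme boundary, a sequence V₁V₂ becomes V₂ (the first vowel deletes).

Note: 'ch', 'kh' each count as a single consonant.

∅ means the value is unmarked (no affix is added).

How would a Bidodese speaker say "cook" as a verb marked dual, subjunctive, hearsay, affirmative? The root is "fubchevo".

fubchevokhab

number = dual: zero marking, form stays fubchevo.
Attach polarity affirmative -kheb → fubchevokheb.
evidentiality = hearsay: zero marking, form stays fubchevokheb.
mood = subjunctive: zero marking, form stays fubchevokheb.
Apply vowel harmony: fubchevokheb → fubchevokhab.
Vowel deletion: no change.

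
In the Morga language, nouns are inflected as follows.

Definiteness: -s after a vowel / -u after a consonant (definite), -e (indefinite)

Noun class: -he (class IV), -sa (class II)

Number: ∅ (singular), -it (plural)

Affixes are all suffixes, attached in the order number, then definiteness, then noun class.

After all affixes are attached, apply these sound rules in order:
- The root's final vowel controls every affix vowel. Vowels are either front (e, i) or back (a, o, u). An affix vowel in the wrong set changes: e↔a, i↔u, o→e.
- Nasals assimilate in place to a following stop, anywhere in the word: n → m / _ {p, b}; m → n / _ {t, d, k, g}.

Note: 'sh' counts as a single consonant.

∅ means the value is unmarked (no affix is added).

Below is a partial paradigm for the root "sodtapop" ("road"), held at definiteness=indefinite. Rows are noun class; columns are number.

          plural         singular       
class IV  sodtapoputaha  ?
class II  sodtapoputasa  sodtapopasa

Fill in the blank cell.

number = singular: zero marking, form stays sodtapop.
Attach definiteness indefinite -e → sodtapope.
Attach noun class class IV -he → sodtapopehe.
Apply vowel harmony: sodtapopehe → sodtapopaha.
Nasal assimilation: no change.

sodtapopaha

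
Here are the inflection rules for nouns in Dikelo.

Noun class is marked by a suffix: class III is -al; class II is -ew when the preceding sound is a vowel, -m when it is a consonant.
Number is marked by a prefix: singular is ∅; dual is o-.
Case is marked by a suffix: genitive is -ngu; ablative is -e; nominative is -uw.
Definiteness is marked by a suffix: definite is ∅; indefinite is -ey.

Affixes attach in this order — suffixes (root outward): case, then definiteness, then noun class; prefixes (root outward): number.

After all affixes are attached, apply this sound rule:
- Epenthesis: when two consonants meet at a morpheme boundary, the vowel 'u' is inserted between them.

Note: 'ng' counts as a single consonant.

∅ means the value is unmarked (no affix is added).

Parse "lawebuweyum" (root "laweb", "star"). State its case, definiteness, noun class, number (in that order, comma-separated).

Segment: laweb-uw-ey-m.
case: -uw → nominative.
definiteness: -ey → indefinite.
noun class: -ew/m → class II.
number: ∅ → singular.

nominative, indefinite, class II, singular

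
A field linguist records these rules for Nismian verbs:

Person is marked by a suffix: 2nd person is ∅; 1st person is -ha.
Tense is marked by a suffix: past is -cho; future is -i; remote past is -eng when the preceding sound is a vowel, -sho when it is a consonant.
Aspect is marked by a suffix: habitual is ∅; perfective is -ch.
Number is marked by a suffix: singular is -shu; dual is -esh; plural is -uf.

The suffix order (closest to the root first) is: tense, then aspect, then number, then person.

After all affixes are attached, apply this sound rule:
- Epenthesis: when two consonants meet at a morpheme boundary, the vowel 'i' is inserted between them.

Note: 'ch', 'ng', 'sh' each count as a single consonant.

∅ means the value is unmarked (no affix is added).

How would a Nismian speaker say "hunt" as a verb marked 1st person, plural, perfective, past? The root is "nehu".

nehuchochufiha

Attach tense past -cho → nehucho.
Attach aspect perfective -ch → nehuchoch.
Attach number plural -uf → nehuchochuf.
Attach person 1st person -ha → nehuchochufha.
Apply epenthesis: nehuchochufha → nehuchochufiha.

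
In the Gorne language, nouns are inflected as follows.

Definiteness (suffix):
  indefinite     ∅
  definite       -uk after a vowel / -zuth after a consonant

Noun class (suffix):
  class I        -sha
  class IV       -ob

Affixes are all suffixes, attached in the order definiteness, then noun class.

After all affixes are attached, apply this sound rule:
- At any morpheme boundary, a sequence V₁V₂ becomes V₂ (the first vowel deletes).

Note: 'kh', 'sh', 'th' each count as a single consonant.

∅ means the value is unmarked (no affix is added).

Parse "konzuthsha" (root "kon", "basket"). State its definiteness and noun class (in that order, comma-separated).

definite, class I

Segment: kon-zuth-sha.
definiteness: -uk/zuth → definite.
noun class: -sha → class I.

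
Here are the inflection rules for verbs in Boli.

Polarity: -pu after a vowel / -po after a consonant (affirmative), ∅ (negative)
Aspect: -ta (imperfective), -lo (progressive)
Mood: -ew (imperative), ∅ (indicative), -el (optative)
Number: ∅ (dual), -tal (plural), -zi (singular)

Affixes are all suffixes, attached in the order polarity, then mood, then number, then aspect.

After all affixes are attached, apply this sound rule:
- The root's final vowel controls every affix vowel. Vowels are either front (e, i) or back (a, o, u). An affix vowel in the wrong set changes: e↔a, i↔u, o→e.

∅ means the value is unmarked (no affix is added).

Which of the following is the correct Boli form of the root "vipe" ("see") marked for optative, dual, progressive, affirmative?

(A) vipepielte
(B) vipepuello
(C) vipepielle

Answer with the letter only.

Attach polarity affirmative -pu (after vowel 'e') → vipepu.
Attach mood optative -el → vipepuel.
number = dual: zero marking, form stays vipepuel.
Attach aspect progressive -lo → vipepuello.
Apply vowel harmony: vipepuello → vipepielle.
So the correct form is vipepielle, option (C).
(A) vipepielte is wrong: it uses imperfective instead of progressive for aspect.
(B) vipepuello is wrong: it fails to apply the sound rule(s).

C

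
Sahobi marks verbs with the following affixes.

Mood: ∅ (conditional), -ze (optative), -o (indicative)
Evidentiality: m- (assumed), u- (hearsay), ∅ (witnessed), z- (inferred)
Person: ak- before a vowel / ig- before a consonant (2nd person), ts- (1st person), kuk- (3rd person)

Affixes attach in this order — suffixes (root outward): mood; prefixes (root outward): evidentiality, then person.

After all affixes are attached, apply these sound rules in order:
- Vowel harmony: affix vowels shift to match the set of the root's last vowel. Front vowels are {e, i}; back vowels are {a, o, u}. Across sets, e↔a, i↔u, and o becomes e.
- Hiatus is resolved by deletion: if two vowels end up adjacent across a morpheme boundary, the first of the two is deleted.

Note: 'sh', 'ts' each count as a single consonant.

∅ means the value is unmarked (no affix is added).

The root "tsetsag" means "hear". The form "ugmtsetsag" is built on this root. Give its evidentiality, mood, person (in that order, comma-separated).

Segment: ig-m-tsetsag.
evidentiality: m- → assumed.
mood: ∅ → conditional.
person: ak/ig- → 2nd person.

assumed, conditional, 2nd person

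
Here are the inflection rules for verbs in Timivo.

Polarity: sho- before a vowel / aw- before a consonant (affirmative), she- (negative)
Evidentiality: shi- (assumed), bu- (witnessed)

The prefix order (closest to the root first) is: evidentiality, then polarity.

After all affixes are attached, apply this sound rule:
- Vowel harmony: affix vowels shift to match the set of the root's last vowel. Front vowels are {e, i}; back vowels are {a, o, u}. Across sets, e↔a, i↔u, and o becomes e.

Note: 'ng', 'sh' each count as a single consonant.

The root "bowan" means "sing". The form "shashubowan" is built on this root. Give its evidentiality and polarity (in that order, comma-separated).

assumed, negative

Segment: she-shi-bowan.
evidentiality: shi- → assumed.
polarity: she- → negative.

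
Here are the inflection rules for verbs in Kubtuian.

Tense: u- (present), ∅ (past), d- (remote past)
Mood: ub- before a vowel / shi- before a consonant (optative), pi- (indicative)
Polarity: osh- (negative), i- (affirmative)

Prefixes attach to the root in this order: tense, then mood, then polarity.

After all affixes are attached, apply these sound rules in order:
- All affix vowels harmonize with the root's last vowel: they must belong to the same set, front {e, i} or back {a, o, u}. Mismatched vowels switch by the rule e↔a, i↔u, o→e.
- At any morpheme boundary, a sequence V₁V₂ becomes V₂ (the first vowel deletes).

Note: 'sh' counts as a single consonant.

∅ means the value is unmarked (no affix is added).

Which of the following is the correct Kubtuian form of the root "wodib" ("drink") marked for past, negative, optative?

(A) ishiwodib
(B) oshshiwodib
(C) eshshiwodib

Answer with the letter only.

tense = past: zero marking, form stays wodib.
Attach mood optative shi- (before consonant 'w') → shiwodib.
Attach polarity negative osh- → oshshiwodib.
Apply vowel harmony: oshshiwodib → eshshiwodib.
Vowel deletion: no change.
So the correct form is eshshiwodib, option (C).
(B) oshshiwodib is wrong: it fails to apply the sound rule(s).
(A) ishiwodib is wrong: it uses affirmative instead of negative for polarity.

C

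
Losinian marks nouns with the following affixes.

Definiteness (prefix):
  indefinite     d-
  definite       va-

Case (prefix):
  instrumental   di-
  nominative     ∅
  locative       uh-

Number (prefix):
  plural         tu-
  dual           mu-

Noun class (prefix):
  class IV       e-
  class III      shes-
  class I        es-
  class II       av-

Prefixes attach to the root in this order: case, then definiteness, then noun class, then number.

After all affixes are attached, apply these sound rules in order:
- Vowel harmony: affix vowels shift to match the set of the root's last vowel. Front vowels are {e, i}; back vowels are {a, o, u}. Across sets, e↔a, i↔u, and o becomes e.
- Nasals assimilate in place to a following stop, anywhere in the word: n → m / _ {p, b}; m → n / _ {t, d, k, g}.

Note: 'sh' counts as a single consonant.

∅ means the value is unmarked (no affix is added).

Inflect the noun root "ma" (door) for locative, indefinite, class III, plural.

Attach case locative uh- → uhma.
Attach definiteness indefinite d- → duhma.
Attach noun class class III shes- → shesduhma.
Attach number plural tu- → tushesduhma.
Apply vowel harmony: tushesduhma → tushasduhma.
Nasal assimilation: no change.

tushasduhma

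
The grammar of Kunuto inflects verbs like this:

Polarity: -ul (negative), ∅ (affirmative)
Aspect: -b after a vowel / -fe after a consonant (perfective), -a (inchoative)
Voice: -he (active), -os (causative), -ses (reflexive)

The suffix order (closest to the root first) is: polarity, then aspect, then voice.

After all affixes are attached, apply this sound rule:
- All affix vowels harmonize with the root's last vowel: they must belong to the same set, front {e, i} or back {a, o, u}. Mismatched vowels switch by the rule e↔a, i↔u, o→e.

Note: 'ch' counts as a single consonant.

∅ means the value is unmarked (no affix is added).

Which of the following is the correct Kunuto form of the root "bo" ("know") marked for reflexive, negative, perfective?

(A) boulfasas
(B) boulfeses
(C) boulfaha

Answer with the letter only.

Attach polarity negative -ul → boul.
Attach aspect perfective -fe (after consonant 'l') → boulfe.
Attach voice reflexive -ses → boulfeses.
Apply vowel harmony: boulfeses → boulfasas.
So the correct form is boulfasas, option (A).
(C) boulfaha is wrong: it uses active instead of reflexive for voice.
(B) boulfeses is wrong: it fails to apply the sound rule(s).

A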